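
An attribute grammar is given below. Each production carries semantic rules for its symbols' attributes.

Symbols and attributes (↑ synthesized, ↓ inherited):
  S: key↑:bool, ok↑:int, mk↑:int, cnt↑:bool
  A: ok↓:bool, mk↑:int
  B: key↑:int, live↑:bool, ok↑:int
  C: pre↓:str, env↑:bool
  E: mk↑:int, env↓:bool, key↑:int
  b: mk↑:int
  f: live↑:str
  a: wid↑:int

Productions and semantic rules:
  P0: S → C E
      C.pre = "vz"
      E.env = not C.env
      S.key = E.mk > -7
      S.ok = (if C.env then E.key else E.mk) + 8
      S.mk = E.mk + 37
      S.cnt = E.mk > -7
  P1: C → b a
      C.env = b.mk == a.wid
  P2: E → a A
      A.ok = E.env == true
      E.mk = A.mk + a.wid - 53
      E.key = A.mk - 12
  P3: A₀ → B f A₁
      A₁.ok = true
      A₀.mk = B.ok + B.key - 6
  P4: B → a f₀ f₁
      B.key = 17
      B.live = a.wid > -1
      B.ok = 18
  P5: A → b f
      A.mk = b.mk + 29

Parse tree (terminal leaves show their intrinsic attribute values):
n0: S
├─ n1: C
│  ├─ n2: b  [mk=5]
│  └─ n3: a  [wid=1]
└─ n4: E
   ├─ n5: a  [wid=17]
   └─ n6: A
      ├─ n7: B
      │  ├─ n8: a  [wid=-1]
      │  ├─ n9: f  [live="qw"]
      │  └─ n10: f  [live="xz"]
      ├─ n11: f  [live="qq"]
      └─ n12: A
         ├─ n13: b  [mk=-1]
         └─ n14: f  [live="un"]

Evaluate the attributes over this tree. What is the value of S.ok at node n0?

1

1. n1.pre = "vz"  ["vz"]
2. n2.mk = 5  [terminal]
3. n3.wid = 1  [terminal]
4. n1.env = false  [b.mk == a.wid]
5. n4.env = true  [not C.env]
6. n5.wid = 17  [terminal]
7. n6.ok = true  [E.env == true]
8. n8.wid = -1  [terminal]
9. n9.live = "qw"  [terminal]
10. n10.live = "xz"  [terminal]
11. n7.key = 17  [17]
12. n7.live = false  [a.wid > -1]
13. n7.ok = 18  [18]
14. n11.live = "qq"  [terminal]
15. n12.ok = true  [true]
16. n13.mk = -1  [terminal]
17. n14.live = "un"  [terminal]
18. n12.mk = 28  [b.mk + 29]
19. n6.mk = 29  [B.ok + B.key - 6]
20. n4.mk = -7  [A.mk + a.wid - 53]
21. n4.key = 17  [A.mk - 12]
22. n0.key = false  [E.mk > -7]
23. n0.ok = 1  [(if C.env then E.key else E.mk) + 8]
24. n0.mk = 30  [E.mk + 37]
25. n0.cnt = false  [E.mk > -7]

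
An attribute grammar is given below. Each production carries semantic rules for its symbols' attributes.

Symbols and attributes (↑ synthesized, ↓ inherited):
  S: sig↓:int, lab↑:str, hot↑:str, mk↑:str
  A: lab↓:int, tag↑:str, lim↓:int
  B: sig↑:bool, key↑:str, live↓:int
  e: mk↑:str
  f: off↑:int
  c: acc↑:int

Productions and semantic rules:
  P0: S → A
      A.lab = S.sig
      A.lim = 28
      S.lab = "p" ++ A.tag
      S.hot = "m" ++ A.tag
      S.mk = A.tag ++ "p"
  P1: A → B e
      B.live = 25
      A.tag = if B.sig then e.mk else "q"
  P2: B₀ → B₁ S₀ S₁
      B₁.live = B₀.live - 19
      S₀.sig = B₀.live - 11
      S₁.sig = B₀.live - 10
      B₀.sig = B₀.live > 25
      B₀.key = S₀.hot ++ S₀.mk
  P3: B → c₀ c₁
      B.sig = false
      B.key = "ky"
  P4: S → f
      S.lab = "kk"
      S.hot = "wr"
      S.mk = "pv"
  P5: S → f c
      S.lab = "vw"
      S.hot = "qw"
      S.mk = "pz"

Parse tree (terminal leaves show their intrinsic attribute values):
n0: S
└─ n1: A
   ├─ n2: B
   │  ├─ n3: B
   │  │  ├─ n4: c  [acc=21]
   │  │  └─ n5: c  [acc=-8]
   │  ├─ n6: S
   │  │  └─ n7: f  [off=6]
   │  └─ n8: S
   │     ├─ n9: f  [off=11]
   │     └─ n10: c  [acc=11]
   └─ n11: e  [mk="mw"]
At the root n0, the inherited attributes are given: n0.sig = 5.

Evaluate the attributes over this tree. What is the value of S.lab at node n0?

1. n0.sig = 5  [given at root]
2. n1.lab = 5  [S.sig]
3. n1.lim = 28  [28]
4. n2.live = 25  [25]
5. n3.live = 6  [B₀.live - 19]
6. n4.acc = 21  [terminal]
7. n5.acc = -8  [terminal]
8. n3.sig = false  [false]
9. n3.key = "ky"  ["ky"]
10. n6.sig = 14  [B₀.live - 11]
11. n7.off = 6  [terminal]
12. n6.lab = "kk"  ["kk"]
13. n6.hot = "wr"  ["wr"]
14. n6.mk = "pv"  ["pv"]
15. n8.sig = 15  [B₀.live - 10]
16. n9.off = 11  [terminal]
17. n10.acc = 11  [terminal]
18. n8.lab = "vw"  ["vw"]
19. n8.hot = "qw"  ["qw"]
20. n8.mk = "pz"  ["pz"]
21. n2.sig = false  [B₀.live > 25]
22. n2.key = "wrpv"  [S₀.hot ++ S₀.mk]
23. n11.mk = "mw"  [terminal]
24. n1.tag = "q"  [if B.sig then e.mk else "q"]
25. n0.lab = "pq"  ["p" ++ A.tag]
26. n0.hot = "mq"  ["m" ++ A.tag]
27. n0.mk = "qp"  [A.tag ++ "p"]

"pq"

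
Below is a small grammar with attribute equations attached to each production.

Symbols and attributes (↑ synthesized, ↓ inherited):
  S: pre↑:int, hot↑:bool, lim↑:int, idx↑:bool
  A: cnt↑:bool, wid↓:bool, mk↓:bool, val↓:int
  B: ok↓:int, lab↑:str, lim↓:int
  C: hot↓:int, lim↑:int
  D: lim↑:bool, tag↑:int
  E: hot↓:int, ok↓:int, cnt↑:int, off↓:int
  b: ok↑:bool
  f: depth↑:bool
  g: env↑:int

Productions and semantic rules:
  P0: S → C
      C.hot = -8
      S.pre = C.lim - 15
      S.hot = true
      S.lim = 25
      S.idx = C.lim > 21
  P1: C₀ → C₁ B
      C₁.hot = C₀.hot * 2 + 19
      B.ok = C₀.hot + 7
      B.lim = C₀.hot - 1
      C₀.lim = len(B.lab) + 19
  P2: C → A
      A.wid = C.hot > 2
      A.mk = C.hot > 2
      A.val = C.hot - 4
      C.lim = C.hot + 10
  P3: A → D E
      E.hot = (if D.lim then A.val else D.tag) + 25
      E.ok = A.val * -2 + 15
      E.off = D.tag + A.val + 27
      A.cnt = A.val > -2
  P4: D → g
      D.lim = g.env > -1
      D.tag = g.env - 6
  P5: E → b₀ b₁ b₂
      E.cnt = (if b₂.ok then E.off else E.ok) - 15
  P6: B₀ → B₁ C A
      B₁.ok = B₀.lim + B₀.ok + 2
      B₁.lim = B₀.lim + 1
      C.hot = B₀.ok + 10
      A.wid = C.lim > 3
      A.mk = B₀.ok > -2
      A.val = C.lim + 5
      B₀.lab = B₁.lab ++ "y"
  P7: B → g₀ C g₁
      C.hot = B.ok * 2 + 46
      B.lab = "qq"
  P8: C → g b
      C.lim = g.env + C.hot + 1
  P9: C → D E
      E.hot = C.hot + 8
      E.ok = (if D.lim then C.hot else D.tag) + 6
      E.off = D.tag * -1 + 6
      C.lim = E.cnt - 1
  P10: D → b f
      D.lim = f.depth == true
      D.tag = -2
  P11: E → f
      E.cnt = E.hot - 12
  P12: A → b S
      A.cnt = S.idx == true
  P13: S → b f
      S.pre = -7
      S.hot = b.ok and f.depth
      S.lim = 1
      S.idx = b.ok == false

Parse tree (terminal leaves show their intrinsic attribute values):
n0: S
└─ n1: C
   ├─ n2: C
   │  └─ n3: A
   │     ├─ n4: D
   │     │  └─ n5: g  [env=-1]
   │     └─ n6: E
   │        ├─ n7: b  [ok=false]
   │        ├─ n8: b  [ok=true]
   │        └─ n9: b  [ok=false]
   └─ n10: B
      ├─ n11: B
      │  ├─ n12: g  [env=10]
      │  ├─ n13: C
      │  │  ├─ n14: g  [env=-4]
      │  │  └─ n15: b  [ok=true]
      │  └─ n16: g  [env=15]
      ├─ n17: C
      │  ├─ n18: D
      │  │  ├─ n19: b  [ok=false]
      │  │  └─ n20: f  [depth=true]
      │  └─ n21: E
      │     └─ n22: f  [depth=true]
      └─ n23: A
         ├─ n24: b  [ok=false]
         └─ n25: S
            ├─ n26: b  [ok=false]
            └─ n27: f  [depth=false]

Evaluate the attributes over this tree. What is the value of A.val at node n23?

9

1. n1.hot = -8  [-8]
2. n2.hot = 3  [C₀.hot * 2 + 19]
3. n3.wid = true  [C.hot > 2]
4. n3.mk = true  [C.hot > 2]
5. n3.val = -1  [C.hot - 4]
6. n5.env = -1  [terminal]
7. n4.lim = false  [g.env > -1]
8. n4.tag = -7  [g.env - 6]
9. n6.hot = 18  [(if D.lim then A.val else D.tag) + 25]
10. n6.ok = 17  [A.val * -2 + 15]
11. n6.off = 19  [D.tag + A.val + 27]
12. n7.ok = false  [terminal]
13. n8.ok = true  [terminal]
14. n9.ok = false  [terminal]
15. n6.cnt = 2  [(if b₂.ok then E.off else E.ok) - 15]
16. n3.cnt = true  [A.val > -2]
17. n2.lim = 13  [C.hot + 10]
18. n10.ok = -1  [C₀.hot + 7]
19. n10.lim = -9  [C₀.hot - 1]
20. n11.ok = -8  [B₀.lim + B₀.ok + 2]
21. n11.lim = -8  [B₀.lim + 1]
22. n12.env = 10  [terminal]
23. n13.hot = 30  [B.ok * 2 + 46]
24. n14.env = -4  [terminal]
25. n15.ok = true  [terminal]
26. n13.lim = 27  [g.env + C.hot + 1]
27. n16.env = 15  [terminal]
28. n11.lab = "qq"  ["qq"]
29. n17.hot = 9  [B₀.ok + 10]
30. n19.ok = false  [terminal]
31. n20.depth = true  [terminal]
32. n18.lim = true  [f.depth == true]
33. n18.tag = -2  [-2]
34. n21.hot = 17  [C.hot + 8]
35. n21.ok = 15  [(if D.lim then C.hot else D.tag) + 6]
36. n21.off = 8  [D.tag * -1 + 6]
37. n22.depth = true  [terminal]
38. n21.cnt = 5  [E.hot - 12]
39. n17.lim = 4  [E.cnt - 1]
40. n23.wid = true  [C.lim > 3]
41. n23.mk = true  [B₀.ok > -2]
42. n23.val = 9  [C.lim + 5]
43. n24.ok = false  [terminal]
44. n26.ok = false  [terminal]
45. n27.depth = false  [terminal]
46. n25.pre = -7  [-7]
47. n25.hot = false  [b.ok and f.depth]
48. n25.lim = 1  [1]
49. n25.idx = true  [b.ok == false]
50. n23.cnt = true  [S.idx == true]
51. n10.lab = "qqy"  [B₁.lab ++ "y"]
52. n1.lim = 22  [len(B.lab) + 19]
53. n0.pre = 7  [C.lim - 15]
54. n0.hot = true  [true]
55. n0.lim = 25  [25]
56. n0.idx = true  [C.lim > 21]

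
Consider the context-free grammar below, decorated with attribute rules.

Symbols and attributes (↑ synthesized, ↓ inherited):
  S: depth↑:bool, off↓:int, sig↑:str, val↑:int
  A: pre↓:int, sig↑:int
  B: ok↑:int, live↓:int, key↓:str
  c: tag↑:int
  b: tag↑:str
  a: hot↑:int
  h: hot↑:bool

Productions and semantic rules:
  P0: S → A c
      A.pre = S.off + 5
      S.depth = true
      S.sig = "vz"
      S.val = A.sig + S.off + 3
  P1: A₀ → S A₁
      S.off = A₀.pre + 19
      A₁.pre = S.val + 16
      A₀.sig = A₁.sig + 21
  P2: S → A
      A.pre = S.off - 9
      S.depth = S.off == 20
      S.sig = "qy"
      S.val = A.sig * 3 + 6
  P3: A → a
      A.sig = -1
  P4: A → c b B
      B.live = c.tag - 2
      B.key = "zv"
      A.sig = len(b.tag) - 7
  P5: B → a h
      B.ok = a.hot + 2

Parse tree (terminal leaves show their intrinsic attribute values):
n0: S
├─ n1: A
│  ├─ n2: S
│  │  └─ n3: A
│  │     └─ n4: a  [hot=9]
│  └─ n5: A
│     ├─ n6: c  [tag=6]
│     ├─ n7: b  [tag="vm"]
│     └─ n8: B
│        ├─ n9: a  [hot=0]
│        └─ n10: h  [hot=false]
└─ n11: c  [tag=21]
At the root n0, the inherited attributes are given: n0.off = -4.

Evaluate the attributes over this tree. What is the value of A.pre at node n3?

11

1. n0.off = -4  [given at root]
2. n1.pre = 1  [S.off + 5]
3. n2.off = 20  [A₀.pre + 19]
4. n3.pre = 11  [S.off - 9]
5. n4.hot = 9  [terminal]
6. n3.sig = -1  [-1]
7. n2.depth = true  [S.off == 20]
8. n2.sig = "qy"  ["qy"]
9. n2.val = 3  [A.sig * 3 + 6]
10. n5.pre = 19  [S.val + 16]
11. n6.tag = 6  [terminal]
12. n7.tag = "vm"  [terminal]
13. n8.live = 4  [c.tag - 2]
14. n8.key = "zv"  ["zv"]
15. n9.hot = 0  [terminal]
16. n10.hot = false  [terminal]
17. n8.ok = 2  [a.hot + 2]
18. n5.sig = -5  [len(b.tag) - 7]
19. n1.sig = 16  [A₁.sig + 21]
20. n11.tag = 21  [terminal]
21. n0.depth = true  [true]
22. n0.sig = "vz"  ["vz"]
23. n0.val = 15  [A.sig + S.off + 3]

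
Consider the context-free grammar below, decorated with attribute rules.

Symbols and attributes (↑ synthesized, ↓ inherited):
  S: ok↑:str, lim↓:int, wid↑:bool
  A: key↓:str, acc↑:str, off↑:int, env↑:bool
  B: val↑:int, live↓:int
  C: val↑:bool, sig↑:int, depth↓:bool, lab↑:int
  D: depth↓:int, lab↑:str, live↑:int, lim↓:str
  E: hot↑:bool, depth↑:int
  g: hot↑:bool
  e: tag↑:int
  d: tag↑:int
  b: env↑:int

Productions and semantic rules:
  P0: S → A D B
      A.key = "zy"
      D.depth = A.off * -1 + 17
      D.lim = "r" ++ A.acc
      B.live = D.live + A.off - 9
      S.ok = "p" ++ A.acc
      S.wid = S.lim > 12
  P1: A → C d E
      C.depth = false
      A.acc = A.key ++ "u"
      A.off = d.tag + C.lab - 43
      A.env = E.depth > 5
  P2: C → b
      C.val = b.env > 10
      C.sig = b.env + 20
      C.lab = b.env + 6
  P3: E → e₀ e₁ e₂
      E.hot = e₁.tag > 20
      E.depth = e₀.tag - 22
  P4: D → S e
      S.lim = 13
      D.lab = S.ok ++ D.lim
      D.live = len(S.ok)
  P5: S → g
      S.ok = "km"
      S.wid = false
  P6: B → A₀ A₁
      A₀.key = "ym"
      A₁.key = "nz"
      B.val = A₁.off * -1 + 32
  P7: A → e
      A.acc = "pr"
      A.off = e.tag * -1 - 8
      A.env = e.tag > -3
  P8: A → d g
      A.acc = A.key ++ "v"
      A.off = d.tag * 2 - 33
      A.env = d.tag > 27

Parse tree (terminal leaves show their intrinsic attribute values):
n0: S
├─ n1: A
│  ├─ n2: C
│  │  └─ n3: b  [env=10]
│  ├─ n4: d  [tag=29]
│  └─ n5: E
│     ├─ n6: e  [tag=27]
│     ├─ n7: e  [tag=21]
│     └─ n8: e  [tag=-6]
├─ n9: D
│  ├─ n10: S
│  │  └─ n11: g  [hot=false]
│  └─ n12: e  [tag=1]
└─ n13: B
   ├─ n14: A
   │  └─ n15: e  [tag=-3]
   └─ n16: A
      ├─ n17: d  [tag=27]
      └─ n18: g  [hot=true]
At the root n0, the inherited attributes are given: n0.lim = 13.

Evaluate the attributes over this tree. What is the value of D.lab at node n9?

1. n0.lim = 13  [given at root]
2. n1.key = "zy"  ["zy"]
3. n2.depth = false  [false]
4. n3.env = 10  [terminal]
5. n2.val = false  [b.env > 10]
6. n2.sig = 30  [b.env + 20]
7. n2.lab = 16  [b.env + 6]
8. n4.tag = 29  [terminal]
9. n6.tag = 27  [terminal]
10. n7.tag = 21  [terminal]
11. n8.tag = -6  [terminal]
12. n5.hot = true  [e₁.tag > 20]
13. n5.depth = 5  [e₀.tag - 22]
14. n1.acc = "zyu"  [A.key ++ "u"]
15. n1.off = 2  [d.tag + C.lab - 43]
16. n1.env = false  [E.depth > 5]
17. n9.depth = 15  [A.off * -1 + 17]
18. n9.lim = "rzyu"  ["r" ++ A.acc]
19. n10.lim = 13  [13]
20. n11.hot = false  [terminal]
21. n10.ok = "km"  ["km"]
22. n10.wid = false  [false]
23. n12.tag = 1  [terminal]
24. n9.lab = "kmrzyu"  [S.ok ++ D.lim]
25. n9.live = 2  [len(S.ok)]
26. n13.live = -5  [D.live + A.off - 9]
27. n14.key = "ym"  ["ym"]
28. n15.tag = -3  [terminal]
29. n14.acc = "pr"  ["pr"]
30. n14.off = -5  [e.tag * -1 - 8]
31. n14.env = false  [e.tag > -3]
32. n16.key = "nz"  ["nz"]
33. n17.tag = 27  [terminal]
34. n18.hot = true  [terminal]
35. n16.acc = "nzv"  [A.key ++ "v"]
36. n16.off = 21  [d.tag * 2 - 33]
37. n16.env = false  [d.tag > 27]
38. n13.val = 11  [A₁.off * -1 + 32]
39. n0.ok = "pzyu"  ["p" ++ A.acc]
40. n0.wid = true  [S.lim > 12]

"kmrzyu"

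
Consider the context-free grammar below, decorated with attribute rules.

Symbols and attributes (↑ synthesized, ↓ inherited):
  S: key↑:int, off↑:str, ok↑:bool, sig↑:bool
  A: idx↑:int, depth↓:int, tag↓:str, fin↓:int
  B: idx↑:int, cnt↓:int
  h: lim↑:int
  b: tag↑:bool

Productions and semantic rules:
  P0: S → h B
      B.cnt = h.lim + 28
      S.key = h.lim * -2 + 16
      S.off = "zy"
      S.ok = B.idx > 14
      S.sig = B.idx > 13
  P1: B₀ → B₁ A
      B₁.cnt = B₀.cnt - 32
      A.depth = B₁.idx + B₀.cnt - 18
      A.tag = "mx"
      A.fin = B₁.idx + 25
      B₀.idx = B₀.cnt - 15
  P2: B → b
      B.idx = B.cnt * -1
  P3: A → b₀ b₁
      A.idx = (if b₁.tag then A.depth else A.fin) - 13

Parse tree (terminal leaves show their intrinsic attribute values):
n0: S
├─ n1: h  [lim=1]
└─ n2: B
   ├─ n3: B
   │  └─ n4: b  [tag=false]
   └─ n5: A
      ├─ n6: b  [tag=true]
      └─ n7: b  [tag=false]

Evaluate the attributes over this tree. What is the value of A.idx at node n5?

1. n1.lim = 1  [terminal]
2. n2.cnt = 29  [h.lim + 28]
3. n3.cnt = -3  [B₀.cnt - 32]
4. n4.tag = false  [terminal]
5. n3.idx = 3  [B.cnt * -1]
6. n5.depth = 14  [B₁.idx + B₀.cnt - 18]
7. n5.tag = "mx"  ["mx"]
8. n5.fin = 28  [B₁.idx + 25]
9. n6.tag = true  [terminal]
10. n7.tag = false  [terminal]
11. n5.idx = 15  [(if b₁.tag then A.depth else A.fin) - 13]
12. n2.idx = 14  [B₀.cnt - 15]
13. n0.key = 14  [h.lim * -2 + 16]
14. n0.off = "zy"  ["zy"]
15. n0.ok = false  [B.idx > 14]
16. n0.sig = true  [B.idx > 13]

15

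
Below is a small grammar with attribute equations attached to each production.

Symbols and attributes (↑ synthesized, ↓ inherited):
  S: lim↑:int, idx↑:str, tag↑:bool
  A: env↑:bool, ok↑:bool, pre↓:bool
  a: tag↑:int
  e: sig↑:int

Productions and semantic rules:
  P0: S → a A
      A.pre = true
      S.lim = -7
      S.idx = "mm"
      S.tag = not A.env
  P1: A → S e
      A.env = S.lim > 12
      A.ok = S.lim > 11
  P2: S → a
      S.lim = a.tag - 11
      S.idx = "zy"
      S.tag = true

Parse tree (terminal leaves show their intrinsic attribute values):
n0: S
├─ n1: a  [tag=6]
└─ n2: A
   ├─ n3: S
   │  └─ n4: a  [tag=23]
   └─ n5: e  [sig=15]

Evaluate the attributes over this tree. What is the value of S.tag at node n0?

1. n1.tag = 6  [terminal]
2. n2.pre = true  [true]
3. n4.tag = 23  [terminal]
4. n3.lim = 12  [a.tag - 11]
5. n3.idx = "zy"  ["zy"]
6. n3.tag = true  [true]
7. n5.sig = 15  [terminal]
8. n2.env = false  [S.lim > 12]
9. n2.ok = true  [S.lim > 11]
10. n0.lim = -7  [-7]
11. n0.idx = "mm"  ["mm"]
12. n0.tag = true  [not A.env]

true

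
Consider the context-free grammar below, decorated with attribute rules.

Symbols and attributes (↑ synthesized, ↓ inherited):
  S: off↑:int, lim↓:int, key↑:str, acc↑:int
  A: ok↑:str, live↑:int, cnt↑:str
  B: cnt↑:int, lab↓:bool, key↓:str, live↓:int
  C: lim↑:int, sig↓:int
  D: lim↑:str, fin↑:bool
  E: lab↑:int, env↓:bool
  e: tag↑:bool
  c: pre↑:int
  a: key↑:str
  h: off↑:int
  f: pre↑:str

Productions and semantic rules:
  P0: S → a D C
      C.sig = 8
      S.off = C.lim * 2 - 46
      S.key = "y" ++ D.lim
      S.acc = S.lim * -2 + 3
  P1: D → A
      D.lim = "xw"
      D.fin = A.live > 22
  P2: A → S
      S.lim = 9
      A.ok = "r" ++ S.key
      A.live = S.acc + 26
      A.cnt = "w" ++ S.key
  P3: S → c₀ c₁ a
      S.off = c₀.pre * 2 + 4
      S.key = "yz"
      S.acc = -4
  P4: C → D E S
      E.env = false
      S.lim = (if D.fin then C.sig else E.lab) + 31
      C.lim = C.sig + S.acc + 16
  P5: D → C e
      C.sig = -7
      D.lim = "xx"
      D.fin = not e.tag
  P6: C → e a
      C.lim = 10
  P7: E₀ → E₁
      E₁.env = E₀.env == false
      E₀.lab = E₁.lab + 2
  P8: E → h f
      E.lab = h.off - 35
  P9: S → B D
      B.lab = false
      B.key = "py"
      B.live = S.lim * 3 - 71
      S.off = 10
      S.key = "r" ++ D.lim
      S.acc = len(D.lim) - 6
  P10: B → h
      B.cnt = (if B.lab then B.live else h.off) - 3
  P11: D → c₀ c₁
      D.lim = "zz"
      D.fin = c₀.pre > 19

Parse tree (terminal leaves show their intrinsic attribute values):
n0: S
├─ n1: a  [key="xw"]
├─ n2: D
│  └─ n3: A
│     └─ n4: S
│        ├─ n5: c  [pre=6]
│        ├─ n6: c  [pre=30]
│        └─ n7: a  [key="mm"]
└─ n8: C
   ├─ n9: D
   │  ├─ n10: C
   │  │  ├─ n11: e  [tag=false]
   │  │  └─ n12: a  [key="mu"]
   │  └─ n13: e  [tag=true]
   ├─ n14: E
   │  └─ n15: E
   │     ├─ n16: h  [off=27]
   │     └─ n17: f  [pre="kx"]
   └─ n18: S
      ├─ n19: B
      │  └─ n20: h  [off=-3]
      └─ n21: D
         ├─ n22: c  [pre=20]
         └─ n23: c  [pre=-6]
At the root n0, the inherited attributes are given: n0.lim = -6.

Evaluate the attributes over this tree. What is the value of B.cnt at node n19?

1. n0.lim = -6  [given at root]
2. n1.key = "xw"  [terminal]
3. n4.lim = 9  [9]
4. n5.pre = 6  [terminal]
5. n6.pre = 30  [terminal]
6. n7.key = "mm"  [terminal]
7. n4.off = 16  [c₀.pre * 2 + 4]
8. n4.key = "yz"  ["yz"]
9. n4.acc = -4  [-4]
10. n3.ok = "ryz"  ["r" ++ S.key]
11. n3.live = 22  [S.acc + 26]
12. n3.cnt = "wyz"  ["w" ++ S.key]
13. n2.lim = "xw"  ["xw"]
14. n2.fin = false  [A.live > 22]
15. n8.sig = 8  [8]
16. n10.sig = -7  [-7]
17. n11.tag = false  [terminal]
18. n12.key = "mu"  [terminal]
19. n10.lim = 10  [10]
20. n13.tag = true  [terminal]
21. n9.lim = "xx"  ["xx"]
22. n9.fin = false  [not e.tag]
23. n14.env = false  [false]
24. n15.env = true  [E₀.env == false]
25. n16.off = 27  [terminal]
26. n17.pre = "kx"  [terminal]
27. n15.lab = -8  [h.off - 35]
28. n14.lab = -6  [E₁.lab + 2]
29. n18.lim = 25  [(if D.fin then C.sig else E.lab) + 31]
30. n19.lab = false  [false]
31. n19.key = "py"  ["py"]
32. n19.live = 4  [S.lim * 3 - 71]
33. n20.off = -3  [terminal]
34. n19.cnt = -6  [(if B.lab then B.live else h.off) - 3]
35. n22.pre = 20  [terminal]
36. n23.pre = -6  [terminal]
37. n21.lim = "zz"  ["zz"]
38. n21.fin = true  [c₀.pre > 19]
39. n18.off = 10  [10]
40. n18.key = "rzz"  ["r" ++ D.lim]
41. n18.acc = -4  [len(D.lim) - 6]
42. n8.lim = 20  [C.sig + S.acc + 16]
43. n0.off = -6  [C.lim * 2 - 46]
44. n0.key = "yxw"  ["y" ++ D.lim]
45. n0.acc = 15  [S.lim * -2 + 3]

-6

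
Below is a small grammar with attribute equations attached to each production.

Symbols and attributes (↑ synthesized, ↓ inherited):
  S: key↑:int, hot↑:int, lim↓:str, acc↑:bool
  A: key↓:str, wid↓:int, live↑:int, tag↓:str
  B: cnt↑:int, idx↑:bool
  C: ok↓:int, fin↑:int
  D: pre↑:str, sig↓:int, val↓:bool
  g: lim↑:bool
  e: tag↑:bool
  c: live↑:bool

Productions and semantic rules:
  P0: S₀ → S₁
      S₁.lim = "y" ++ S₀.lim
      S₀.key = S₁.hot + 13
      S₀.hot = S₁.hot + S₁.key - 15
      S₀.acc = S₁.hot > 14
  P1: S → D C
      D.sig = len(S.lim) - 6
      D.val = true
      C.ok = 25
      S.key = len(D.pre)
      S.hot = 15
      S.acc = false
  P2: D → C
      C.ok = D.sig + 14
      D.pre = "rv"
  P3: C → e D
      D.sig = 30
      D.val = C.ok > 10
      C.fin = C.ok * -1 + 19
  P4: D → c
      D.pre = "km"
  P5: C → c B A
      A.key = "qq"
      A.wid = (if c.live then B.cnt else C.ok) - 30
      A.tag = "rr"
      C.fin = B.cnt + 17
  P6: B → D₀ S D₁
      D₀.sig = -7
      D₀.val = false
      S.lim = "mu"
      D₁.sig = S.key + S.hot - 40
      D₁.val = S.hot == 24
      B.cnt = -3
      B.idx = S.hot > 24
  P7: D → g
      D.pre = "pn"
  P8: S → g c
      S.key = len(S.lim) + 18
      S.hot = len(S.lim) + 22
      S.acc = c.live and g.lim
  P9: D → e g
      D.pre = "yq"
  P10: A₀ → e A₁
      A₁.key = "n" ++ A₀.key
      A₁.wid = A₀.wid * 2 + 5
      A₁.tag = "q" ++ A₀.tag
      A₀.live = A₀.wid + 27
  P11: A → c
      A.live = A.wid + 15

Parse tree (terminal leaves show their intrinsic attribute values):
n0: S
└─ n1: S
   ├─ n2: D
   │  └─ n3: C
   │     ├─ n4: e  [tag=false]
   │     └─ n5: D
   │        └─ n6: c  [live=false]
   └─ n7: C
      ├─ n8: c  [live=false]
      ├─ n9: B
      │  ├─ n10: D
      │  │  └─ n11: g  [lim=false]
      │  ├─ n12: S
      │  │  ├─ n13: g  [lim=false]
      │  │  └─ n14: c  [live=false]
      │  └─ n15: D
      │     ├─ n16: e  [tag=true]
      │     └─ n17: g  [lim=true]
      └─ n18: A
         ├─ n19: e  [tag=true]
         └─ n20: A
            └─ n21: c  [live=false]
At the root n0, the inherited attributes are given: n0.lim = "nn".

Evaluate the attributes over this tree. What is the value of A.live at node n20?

10

1. n0.lim = "nn"  [given at root]
2. n1.lim = "ynn"  ["y" ++ S₀.lim]
3. n2.sig = -3  [len(S.lim) - 6]
4. n2.val = true  [true]
5. n3.ok = 11  [D.sig + 14]
6. n4.tag = false  [terminal]
7. n5.sig = 30  [30]
8. n5.val = true  [C.ok > 10]
9. n6.live = false  [terminal]
10. n5.pre = "km"  ["km"]
11. n3.fin = 8  [C.ok * -1 + 19]
12. n2.pre = "rv"  ["rv"]
13. n7.ok = 25  [25]
14. n8.live = false  [terminal]
15. n10.sig = -7  [-7]
16. n10.val = false  [false]
17. n11.lim = false  [terminal]
18. n10.pre = "pn"  ["pn"]
19. n12.lim = "mu"  ["mu"]
20. n13.lim = false  [terminal]
21. n14.live = false  [terminal]
22. n12.key = 20  [len(S.lim) + 18]
23. n12.hot = 24  [len(S.lim) + 22]
24. n12.acc = false  [c.live and g.lim]
25. n15.sig = 4  [S.key + S.hot - 40]
26. n15.val = true  [S.hot == 24]
27. n16.tag = true  [terminal]
28. n17.lim = true  [terminal]
29. n15.pre = "yq"  ["yq"]
30. n9.cnt = -3  [-3]
31. n9.idx = false  [S.hot > 24]
32. n18.key = "qq"  ["qq"]
33. n18.wid = -5  [(if c.live then B.cnt else C.ok) - 30]
34. n18.tag = "rr"  ["rr"]
35. n19.tag = true  [terminal]
36. n20.key = "nqq"  ["n" ++ A₀.key]
37. n20.wid = -5  [A₀.wid * 2 + 5]
38. n20.tag = "qrr"  ["q" ++ A₀.tag]
39. n21.live = false  [terminal]
40. n20.live = 10  [A.wid + 15]
41. n18.live = 22  [A₀.wid + 27]
42. n7.fin = 14  [B.cnt + 17]
43. n1.key = 2  [len(D.pre)]
44. n1.hot = 15  [15]
45. n1.acc = false  [false]
46. n0.key = 28  [S₁.hot + 13]
47. n0.hot = 2  [S₁.hot + S₁.key - 15]
48. n0.acc = true  [S₁.hot > 14]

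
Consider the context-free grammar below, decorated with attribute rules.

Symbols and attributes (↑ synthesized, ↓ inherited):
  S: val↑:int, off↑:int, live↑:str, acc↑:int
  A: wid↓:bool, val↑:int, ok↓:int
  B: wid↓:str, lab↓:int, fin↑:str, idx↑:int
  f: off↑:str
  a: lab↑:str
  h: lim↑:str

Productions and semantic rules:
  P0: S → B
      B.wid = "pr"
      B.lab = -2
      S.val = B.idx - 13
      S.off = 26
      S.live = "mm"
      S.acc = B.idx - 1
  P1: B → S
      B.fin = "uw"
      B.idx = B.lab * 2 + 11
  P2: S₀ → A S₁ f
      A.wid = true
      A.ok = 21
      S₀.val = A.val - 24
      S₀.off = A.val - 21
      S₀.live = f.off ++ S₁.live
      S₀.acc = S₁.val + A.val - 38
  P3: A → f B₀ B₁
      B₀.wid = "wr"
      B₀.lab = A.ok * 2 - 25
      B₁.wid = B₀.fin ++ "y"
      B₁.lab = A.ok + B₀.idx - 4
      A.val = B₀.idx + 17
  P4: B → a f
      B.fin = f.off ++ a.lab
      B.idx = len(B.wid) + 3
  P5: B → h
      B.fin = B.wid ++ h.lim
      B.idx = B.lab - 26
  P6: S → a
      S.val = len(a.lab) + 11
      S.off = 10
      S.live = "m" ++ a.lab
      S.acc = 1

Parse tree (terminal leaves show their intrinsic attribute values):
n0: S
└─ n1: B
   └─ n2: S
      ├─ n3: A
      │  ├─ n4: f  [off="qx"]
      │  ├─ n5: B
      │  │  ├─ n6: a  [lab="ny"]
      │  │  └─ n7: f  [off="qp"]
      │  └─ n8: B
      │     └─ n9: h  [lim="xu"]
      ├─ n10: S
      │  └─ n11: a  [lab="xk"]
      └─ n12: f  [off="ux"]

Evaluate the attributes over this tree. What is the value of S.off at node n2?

1

1. n1.wid = "pr"  ["pr"]
2. n1.lab = -2  [-2]
3. n3.wid = true  [true]
4. n3.ok = 21  [21]
5. n4.off = "qx"  [terminal]
6. n5.wid = "wr"  ["wr"]
7. n5.lab = 17  [A.ok * 2 - 25]
8. n6.lab = "ny"  [terminal]
9. n7.off = "qp"  [terminal]
10. n5.fin = "qpny"  [f.off ++ a.lab]
11. n5.idx = 5  [len(B.wid) + 3]
12. n8.wid = "qpnyy"  [B₀.fin ++ "y"]
13. n8.lab = 22  [A.ok + B₀.idx - 4]
14. n9.lim = "xu"  [terminal]
15. n8.fin = "qpnyyxu"  [B.wid ++ h.lim]
16. n8.idx = -4  [B.lab - 26]
17. n3.val = 22  [B₀.idx + 17]
18. n11.lab = "xk"  [terminal]
19. n10.val = 13  [len(a.lab) + 11]
20. n10.off = 10  [10]
21. n10.live = "mxk"  ["m" ++ a.lab]
22. n10.acc = 1  [1]
23. n12.off = "ux"  [terminal]
24. n2.val = -2  [A.val - 24]
25. n2.off = 1  [A.val - 21]
26. n2.live = "uxmxk"  [f.off ++ S₁.live]
27. n2.acc = -3  [S₁.val + A.val - 38]
28. n1.fin = "uw"  ["uw"]
29. n1.idx = 7  [B.lab * 2 + 11]
30. n0.val = -6  [B.idx - 13]
31. n0.off = 26  [26]
32. n0.live = "mm"  ["mm"]
33. n0.acc = 6  [B.idx - 1]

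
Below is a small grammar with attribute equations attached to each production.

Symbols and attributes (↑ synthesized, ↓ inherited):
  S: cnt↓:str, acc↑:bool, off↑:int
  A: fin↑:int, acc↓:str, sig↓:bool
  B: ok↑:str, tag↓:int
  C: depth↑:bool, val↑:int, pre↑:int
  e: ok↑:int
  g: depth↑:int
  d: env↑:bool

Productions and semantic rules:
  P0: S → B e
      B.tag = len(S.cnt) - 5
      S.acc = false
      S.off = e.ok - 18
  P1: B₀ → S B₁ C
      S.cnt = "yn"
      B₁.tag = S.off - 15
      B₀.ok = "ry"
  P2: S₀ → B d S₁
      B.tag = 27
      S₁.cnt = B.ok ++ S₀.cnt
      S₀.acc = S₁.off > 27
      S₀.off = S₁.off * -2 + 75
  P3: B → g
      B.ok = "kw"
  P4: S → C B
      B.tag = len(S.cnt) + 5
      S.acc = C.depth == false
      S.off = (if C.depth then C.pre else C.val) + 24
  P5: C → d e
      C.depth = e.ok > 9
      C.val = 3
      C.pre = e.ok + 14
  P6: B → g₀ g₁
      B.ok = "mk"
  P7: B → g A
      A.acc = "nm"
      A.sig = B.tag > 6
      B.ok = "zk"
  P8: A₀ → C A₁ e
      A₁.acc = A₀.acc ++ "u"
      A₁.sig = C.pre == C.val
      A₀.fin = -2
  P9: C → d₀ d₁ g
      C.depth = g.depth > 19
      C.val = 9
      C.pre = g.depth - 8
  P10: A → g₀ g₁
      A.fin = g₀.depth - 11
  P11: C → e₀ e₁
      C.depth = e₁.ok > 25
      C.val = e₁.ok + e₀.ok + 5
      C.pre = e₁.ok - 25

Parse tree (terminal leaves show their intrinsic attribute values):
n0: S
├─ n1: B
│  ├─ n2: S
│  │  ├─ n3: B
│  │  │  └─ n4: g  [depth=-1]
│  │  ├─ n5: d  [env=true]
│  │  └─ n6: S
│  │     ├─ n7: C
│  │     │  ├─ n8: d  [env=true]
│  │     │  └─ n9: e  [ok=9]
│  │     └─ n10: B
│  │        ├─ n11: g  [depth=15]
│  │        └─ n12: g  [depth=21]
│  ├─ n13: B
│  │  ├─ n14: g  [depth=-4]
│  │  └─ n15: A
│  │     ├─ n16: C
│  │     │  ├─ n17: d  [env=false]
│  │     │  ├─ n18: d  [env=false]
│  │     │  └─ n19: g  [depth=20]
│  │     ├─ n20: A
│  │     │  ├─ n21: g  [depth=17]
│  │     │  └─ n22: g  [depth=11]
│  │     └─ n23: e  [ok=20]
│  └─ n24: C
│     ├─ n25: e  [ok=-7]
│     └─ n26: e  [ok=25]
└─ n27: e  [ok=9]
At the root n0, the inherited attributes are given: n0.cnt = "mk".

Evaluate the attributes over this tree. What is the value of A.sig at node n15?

false

1. n0.cnt = "mk"  [given at root]
2. n1.tag = -3  [len(S.cnt) - 5]
3. n2.cnt = "yn"  ["yn"]
4. n3.tag = 27  [27]
5. n4.depth = -1  [terminal]
6. n3.ok = "kw"  ["kw"]
7. n5.env = true  [terminal]
8. n6.cnt = "kwyn"  [B.ok ++ S₀.cnt]
9. n8.env = true  [terminal]
10. n9.ok = 9  [terminal]
11. n7.depth = false  [e.ok > 9]
12. n7.val = 3  [3]
13. n7.pre = 23  [e.ok + 14]
14. n10.tag = 9  [len(S.cnt) + 5]
15. n11.depth = 15  [terminal]
16. n12.depth = 21  [terminal]
17. n10.ok = "mk"  ["mk"]
18. n6.acc = true  [C.depth == false]
19. n6.off = 27  [(if C.depth then C.pre else C.val) + 24]
20. n2.acc = false  [S₁.off > 27]
21. n2.off = 21  [S₁.off * -2 + 75]
22. n13.tag = 6  [S.off - 15]
23. n14.depth = -4  [terminal]
24. n15.acc = "nm"  ["nm"]
25. n15.sig = false  [B.tag > 6]
26. n17.env = false  [terminal]
27. n18.env = false  [terminal]
28. n19.depth = 20  [terminal]
29. n16.depth = true  [g.depth > 19]
30. n16.val = 9  [9]
31. n16.pre = 12  [g.depth - 8]
32. n20.acc = "nmu"  [A₀.acc ++ "u"]
33. n20.sig = false  [C.pre == C.val]
34. n21.depth = 17  [terminal]
35. n22.depth = 11  [terminal]
36. n20.fin = 6  [g₀.depth - 11]
37. n23.ok = 20  [terminal]
38. n15.fin = -2  [-2]
39. n13.ok = "zk"  ["zk"]
40. n25.ok = -7  [terminal]
41. n26.ok = 25  [terminal]
42. n24.depth = false  [e₁.ok > 25]
43. n24.val = 23  [e₁.ok + e₀.ok + 5]
44. n24.pre = 0  [e₁.ok - 25]
45. n1.ok = "ry"  ["ry"]
46. n27.ok = 9  [terminal]
47. n0.acc = false  [false]
48. n0.off = -9  [e.ok - 18]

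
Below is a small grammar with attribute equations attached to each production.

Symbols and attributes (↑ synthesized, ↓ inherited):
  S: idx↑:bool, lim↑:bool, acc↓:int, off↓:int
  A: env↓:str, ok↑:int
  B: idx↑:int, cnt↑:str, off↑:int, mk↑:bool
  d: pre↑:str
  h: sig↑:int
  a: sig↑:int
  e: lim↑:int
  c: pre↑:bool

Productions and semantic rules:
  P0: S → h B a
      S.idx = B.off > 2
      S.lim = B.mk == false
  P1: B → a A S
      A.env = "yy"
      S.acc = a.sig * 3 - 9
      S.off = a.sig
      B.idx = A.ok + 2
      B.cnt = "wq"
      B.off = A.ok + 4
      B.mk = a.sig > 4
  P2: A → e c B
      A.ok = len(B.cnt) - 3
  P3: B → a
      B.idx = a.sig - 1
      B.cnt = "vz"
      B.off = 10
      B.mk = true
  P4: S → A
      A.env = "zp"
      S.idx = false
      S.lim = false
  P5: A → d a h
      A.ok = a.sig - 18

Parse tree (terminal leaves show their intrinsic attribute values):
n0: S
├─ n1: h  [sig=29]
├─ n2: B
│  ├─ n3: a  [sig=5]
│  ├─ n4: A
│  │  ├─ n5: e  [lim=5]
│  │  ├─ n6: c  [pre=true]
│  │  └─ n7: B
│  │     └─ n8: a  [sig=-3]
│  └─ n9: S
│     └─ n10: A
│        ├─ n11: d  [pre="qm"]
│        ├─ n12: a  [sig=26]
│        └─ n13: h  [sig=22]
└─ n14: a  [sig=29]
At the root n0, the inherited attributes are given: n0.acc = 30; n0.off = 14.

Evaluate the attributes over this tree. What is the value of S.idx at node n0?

1. n0.acc = 30  [given at root]
2. n0.off = 14  [given at root]
3. n1.sig = 29  [terminal]
4. n3.sig = 5  [terminal]
5. n4.env = "yy"  ["yy"]
6. n5.lim = 5  [terminal]
7. n6.pre = true  [terminal]
8. n8.sig = -3  [terminal]
9. n7.idx = -4  [a.sig - 1]
10. n7.cnt = "vz"  ["vz"]
11. n7.off = 10  [10]
12. n7.mk = true  [true]
13. n4.ok = -1  [len(B.cnt) - 3]
14. n9.acc = 6  [a.sig * 3 - 9]
15. n9.off = 5  [a.sig]
16. n10.env = "zp"  ["zp"]
17. n11.pre = "qm"  [terminal]
18. n12.sig = 26  [terminal]
19. n13.sig = 22  [terminal]
20. n10.ok = 8  [a.sig - 18]
21. n9.idx = false  [false]
22. n9.lim = false  [false]
23. n2.idx = 1  [A.ok + 2]
24. n2.cnt = "wq"  ["wq"]
25. n2.off = 3  [A.ok + 4]
26. n2.mk = true  [a.sig > 4]
27. n14.sig = 29  [terminal]
28. n0.idx = true  [B.off > 2]
29. n0.lim = false  [B.mk == false]

true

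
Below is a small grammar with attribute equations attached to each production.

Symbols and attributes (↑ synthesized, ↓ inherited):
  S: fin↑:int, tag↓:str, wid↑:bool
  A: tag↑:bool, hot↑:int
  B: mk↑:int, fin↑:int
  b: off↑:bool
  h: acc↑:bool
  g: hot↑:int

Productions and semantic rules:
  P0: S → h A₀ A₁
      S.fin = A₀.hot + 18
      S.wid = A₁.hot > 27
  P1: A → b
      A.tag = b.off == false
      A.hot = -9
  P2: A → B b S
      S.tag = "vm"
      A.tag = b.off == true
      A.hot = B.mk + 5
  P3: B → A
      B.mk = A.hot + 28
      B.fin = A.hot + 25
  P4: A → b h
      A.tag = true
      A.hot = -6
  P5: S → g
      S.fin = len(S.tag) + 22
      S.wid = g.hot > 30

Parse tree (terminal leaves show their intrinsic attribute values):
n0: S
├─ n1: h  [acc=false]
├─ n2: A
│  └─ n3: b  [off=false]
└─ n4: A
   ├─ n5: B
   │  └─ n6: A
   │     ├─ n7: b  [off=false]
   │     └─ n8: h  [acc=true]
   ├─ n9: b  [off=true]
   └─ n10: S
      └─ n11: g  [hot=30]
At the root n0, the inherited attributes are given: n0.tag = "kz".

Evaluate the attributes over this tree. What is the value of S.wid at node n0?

false

1. n0.tag = "kz"  [given at root]
2. n1.acc = false  [terminal]
3. n3.off = false  [terminal]
4. n2.tag = true  [b.off == false]
5. n2.hot = -9  [-9]
6. n7.off = false  [terminal]
7. n8.acc = true  [terminal]
8. n6.tag = true  [true]
9. n6.hot = -6  [-6]
10. n5.mk = 22  [A.hot + 28]
11. n5.fin = 19  [A.hot + 25]
12. n9.off = true  [terminal]
13. n10.tag = "vm"  ["vm"]
14. n11.hot = 30  [terminal]
15. n10.fin = 24  [len(S.tag) + 22]
16. n10.wid = false  [g.hot > 30]
17. n4.tag = true  [b.off == true]
18. n4.hot = 27  [B.mk + 5]
19. n0.fin = 9  [A₀.hot + 18]
20. n0.wid = false  [A₁.hot > 27]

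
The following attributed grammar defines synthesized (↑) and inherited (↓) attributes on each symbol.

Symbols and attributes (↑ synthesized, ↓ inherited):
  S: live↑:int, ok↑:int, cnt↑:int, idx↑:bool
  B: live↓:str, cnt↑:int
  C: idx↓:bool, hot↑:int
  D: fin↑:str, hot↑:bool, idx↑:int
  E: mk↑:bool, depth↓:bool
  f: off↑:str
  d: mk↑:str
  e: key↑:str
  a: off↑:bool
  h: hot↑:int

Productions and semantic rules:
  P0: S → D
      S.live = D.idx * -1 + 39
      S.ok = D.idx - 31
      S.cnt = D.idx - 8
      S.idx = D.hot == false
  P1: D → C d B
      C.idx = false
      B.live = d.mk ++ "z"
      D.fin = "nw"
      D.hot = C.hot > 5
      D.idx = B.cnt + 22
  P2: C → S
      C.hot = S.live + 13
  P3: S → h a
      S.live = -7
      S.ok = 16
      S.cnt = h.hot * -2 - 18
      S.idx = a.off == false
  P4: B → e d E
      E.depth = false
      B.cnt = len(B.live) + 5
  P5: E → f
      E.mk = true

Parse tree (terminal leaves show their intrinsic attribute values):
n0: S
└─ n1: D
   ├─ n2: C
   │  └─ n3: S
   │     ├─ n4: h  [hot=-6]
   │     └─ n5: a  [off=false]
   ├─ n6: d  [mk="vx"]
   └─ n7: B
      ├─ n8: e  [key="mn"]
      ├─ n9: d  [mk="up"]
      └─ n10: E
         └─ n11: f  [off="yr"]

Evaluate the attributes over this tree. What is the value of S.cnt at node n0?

1. n2.idx = false  [false]
2. n4.hot = -6  [terminal]
3. n5.off = false  [terminal]
4. n3.live = -7  [-7]
5. n3.ok = 16  [16]
6. n3.cnt = -6  [h.hot * -2 - 18]
7. n3.idx = true  [a.off == false]
8. n2.hot = 6  [S.live + 13]
9. n6.mk = "vx"  [terminal]
10. n7.live = "vxz"  [d.mk ++ "z"]
11. n8.key = "mn"  [terminal]
12. n9.mk = "up"  [terminal]
13. n10.depth = false  [false]
14. n11.off = "yr"  [terminal]
15. n10.mk = true  [true]
16. n7.cnt = 8  [len(B.live) + 5]
17. n1.fin = "nw"  ["nw"]
18. n1.hot = true  [C.hot > 5]
19. n1.idx = 30  [B.cnt + 22]
20. n0.live = 9  [D.idx * -1 + 39]
21. n0.ok = -1  [D.idx - 31]
22. n0.cnt = 22  [D.idx - 8]
23. n0.idx = false  [D.hot == false]

22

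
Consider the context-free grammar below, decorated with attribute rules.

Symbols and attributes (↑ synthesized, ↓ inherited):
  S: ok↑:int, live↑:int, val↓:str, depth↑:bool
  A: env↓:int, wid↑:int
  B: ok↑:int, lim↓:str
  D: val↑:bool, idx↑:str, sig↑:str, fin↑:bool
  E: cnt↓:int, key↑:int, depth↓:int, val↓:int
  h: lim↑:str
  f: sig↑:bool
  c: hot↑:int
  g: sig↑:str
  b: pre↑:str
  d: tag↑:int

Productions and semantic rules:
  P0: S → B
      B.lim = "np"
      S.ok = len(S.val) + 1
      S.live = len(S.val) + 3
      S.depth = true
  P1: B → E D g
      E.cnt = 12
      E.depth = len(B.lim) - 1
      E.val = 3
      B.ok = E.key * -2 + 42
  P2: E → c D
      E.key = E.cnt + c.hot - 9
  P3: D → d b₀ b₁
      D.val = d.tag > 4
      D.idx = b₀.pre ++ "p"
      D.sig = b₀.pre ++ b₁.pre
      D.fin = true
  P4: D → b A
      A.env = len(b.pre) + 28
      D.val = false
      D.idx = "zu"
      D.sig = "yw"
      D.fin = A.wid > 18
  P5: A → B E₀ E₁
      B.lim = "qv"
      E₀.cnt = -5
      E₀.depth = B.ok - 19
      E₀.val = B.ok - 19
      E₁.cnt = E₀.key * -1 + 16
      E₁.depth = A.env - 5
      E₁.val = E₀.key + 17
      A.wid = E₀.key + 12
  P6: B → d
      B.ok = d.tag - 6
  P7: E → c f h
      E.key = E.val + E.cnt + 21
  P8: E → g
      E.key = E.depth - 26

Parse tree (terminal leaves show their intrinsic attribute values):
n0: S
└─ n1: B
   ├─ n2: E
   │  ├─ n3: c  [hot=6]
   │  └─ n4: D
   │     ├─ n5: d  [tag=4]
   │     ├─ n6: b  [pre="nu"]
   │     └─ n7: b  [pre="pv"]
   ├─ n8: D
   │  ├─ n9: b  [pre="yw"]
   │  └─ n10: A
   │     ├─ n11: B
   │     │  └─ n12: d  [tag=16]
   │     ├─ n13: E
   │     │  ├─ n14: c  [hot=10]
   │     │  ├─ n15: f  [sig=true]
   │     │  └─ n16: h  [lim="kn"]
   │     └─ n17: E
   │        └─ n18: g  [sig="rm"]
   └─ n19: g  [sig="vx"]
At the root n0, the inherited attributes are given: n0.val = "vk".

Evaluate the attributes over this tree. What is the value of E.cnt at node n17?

1. n0.val = "vk"  [given at root]
2. n1.lim = "np"  ["np"]
3. n2.cnt = 12  [12]
4. n2.depth = 1  [len(B.lim) - 1]
5. n2.val = 3  [3]
6. n3.hot = 6  [terminal]
7. n5.tag = 4  [terminal]
8. n6.pre = "nu"  [terminal]
9. n7.pre = "pv"  [terminal]
10. n4.val = false  [d.tag > 4]
11. n4.idx = "nup"  [b₀.pre ++ "p"]
12. n4.sig = "nupv"  [b₀.pre ++ b₁.pre]
13. n4.fin = true  [true]
14. n2.key = 9  [E.cnt + c.hot - 9]
15. n9.pre = "yw"  [terminal]
16. n10.env = 30  [len(b.pre) + 28]
17. n11.lim = "qv"  ["qv"]
18. n12.tag = 16  [terminal]
19. n11.ok = 10  [d.tag - 6]
20. n13.cnt = -5  [-5]
21. n13.depth = -9  [B.ok - 19]
22. n13.val = -9  [B.ok - 19]
23. n14.hot = 10  [terminal]
24. n15.sig = true  [terminal]
25. n16.lim = "kn"  [terminal]
26. n13.key = 7  [E.val + E.cnt + 21]
27. n17.cnt = 9  [E₀.key * -1 + 16]
28. n17.depth = 25  [A.env - 5]
29. n17.val = 24  [E₀.key + 17]
30. n18.sig = "rm"  [terminal]
31. n17.key = -1  [E.depth - 26]
32. n10.wid = 19  [E₀.key + 12]
33. n8.val = false  [false]
34. n8.idx = "zu"  ["zu"]
35. n8.sig = "yw"  ["yw"]
36. n8.fin = true  [A.wid > 18]
37. n19.sig = "vx"  [terminal]
38. n1.ok = 24  [E.key * -2 + 42]
39. n0.ok = 3  [len(S.val) + 1]
40. n0.live = 5  [len(S.val) + 3]
41. n0.depth = true  [true]

9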